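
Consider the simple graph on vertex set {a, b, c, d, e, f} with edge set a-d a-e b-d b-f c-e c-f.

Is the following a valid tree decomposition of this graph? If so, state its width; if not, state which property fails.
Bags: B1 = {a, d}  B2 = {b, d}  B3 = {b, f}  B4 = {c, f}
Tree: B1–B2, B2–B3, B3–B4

A tree decomposition must satisfy three properties: every vertex lies in some bag; for every edge, both endpoints lie together in some bag; and for every vertex, the bags containing it form a connected subtree. Here vertex e appears in no bag, so the decomposition is invalid.

No — vertex e appears in no bag.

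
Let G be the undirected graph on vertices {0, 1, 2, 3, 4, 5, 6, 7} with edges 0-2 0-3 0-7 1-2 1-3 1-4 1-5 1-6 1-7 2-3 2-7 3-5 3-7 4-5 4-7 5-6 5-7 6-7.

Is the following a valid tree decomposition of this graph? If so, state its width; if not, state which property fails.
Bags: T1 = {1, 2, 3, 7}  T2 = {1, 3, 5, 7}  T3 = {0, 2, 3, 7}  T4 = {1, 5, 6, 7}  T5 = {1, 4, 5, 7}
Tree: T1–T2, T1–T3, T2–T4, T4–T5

Vertex coverage: the bags together contain {0, 1, 2, 3, 4, 5, 6, 7}, the full vertex set. Edge coverage: each edge of G has both endpoints in at least one bag. Running intersection: for every vertex, the bags containing it form a connected subtree. All three properties hold, so this is a valid tree decomposition of width max|bag| − 1 = 3, and hence tw(G) ≤ 3.

Yes; width 3.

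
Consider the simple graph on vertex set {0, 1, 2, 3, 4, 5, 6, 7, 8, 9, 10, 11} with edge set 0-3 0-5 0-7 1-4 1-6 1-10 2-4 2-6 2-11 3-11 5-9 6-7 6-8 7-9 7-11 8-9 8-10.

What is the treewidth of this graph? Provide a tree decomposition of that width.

Every bag has size at most 4, so the width is 4 − 1 = 3 and tw(G) ≤ 3. For the lower bound: the 4 vertex sets {0,3,5}, {9}, {7}, {2,6,8,11} are disjoint, each induces a connected subgraph, and every pair is joined by at least one edge of G. Contracting each set to a single vertex therefore yields K_{4} as a minor, and since treewidth is minor-monotone, tw(G) ≥ tw(K_{4}) = 3. Combining the bounds, tw(G) = 3.

Treewidth 3.
Bags: B1 = {0, 3, 5, 9}  B2 = {0, 3, 7, 9}  B3 = {3, 7, 9, 11}  B4 = {7, 8, 9, 11}  B5 = {6, 7, 8, 11}  B6 = {2, 6, 8, 11}  B7 = {2, 6, 8, 10}  B8 = {1, 2, 6, 10}  B9 = {1, 2, 4, 10}
Tree: B1–B2, B2–B3, B3–B4, B4–B5, B5–B6, B6–B7, B7–B8, B8–B9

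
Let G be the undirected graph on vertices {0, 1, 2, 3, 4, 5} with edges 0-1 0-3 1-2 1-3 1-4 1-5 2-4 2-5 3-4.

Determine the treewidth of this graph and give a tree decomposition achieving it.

Every bag has size at most 3, so the width is 3 − 1 = 2 and tw(G) ≤ 2. For the lower bound, the 3 vertices {0, 1, 3} are pairwise adjacent, and any tree decomposition puts a clique entirely inside one bag — forcing width ≥ 2. Therefore the treewidth is 2.

Treewidth 2.
Bags: B1 = {1, 2, 4}  B2 = {1, 3, 4}  B3 = {1, 2, 5}  B4 = {0, 1, 3}
Tree: B1–B2, B1–B3, B2–B4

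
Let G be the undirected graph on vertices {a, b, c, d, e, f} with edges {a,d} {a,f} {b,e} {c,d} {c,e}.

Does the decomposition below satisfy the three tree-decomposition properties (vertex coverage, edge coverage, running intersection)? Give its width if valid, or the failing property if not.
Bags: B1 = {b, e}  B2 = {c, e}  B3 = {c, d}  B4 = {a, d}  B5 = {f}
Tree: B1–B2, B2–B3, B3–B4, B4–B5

A tree decomposition must satisfy three properties: every vertex lies in some bag; for every edge, both endpoints lie together in some bag; and for every vertex, the bags containing it form a connected subtree. Here edge (a,f) lies in no bag, so the decomposition is invalid.

No — edge (a,f) lies in no bag.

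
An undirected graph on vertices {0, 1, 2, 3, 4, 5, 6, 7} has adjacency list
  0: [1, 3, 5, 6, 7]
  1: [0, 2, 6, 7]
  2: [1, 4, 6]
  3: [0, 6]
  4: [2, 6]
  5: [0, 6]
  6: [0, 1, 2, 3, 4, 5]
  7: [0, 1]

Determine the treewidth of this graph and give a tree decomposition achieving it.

Treewidth 2.
One such decomposition:
Bags: B1 = {0, 1, 6}  B2 = {1, 2, 6}  B3 = {0, 3, 6}  B4 = {2, 4, 6}  B5 = {0, 5, 6}  B6 = {0, 1, 7}
Tree: B1–B2, B1–B3, B2–B4, B3–B5, B1–B6

The largest bag has 3 vertices, giving width 2; this decomposition certifies tw(G) ≤ 2. For the lower bound, the 3 vertices {0, 1, 6} are pairwise adjacent, and any tree decomposition puts a clique entirely inside one bag — forcing width ≥ 2. Combining the bounds, tw(G) = 2.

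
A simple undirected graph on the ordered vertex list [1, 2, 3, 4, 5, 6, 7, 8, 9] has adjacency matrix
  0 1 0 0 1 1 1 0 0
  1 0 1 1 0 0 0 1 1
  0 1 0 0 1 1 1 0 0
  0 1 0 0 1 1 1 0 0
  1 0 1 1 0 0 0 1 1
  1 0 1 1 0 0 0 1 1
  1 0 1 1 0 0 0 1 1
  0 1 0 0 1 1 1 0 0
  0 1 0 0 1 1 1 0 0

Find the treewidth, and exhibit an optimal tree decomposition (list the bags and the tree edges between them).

Treewidth 4.
Bags: B1 = {2, 4, 5, 6, 7}  B2 = {1, 2, 5, 6, 7}  B3 = {2, 5, 6, 7, 9}  B4 = {2, 3, 5, 6, 7}  B5 = {2, 5, 6, 7, 8}
Tree: B1–B2, B2–B3, B3–B4, B4–B5

Each bag holds 5 vertices, so the decomposition has width 4, which upper-bounds the treewidth. For the lower bound: the 5 vertex sets {2,4}, {1,6}, {5,9}, {7}, {3} are disjoint, each induces a connected subgraph, and every pair is joined by at least one edge of G. Contracting each set to a single vertex therefore yields K_{5} as a minor, and since treewidth is minor-monotone, tw(G) ≥ tw(K_{5}) = 4. Combining the bounds, tw(G) = 4.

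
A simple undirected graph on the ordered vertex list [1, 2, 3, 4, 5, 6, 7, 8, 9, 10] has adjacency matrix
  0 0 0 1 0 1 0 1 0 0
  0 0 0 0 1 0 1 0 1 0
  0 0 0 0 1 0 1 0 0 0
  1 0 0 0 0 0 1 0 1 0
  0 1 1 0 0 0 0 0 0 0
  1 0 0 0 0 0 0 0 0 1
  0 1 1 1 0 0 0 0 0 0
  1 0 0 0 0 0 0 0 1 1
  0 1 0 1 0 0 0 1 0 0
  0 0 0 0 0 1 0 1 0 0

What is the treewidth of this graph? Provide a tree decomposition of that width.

Each bag holds 3 vertices, so the decomposition has width 2, which upper-bounds the treewidth. The edges 10–6–1–8–10 form a cycle, so G is not a tree and its treewidth is at least 2. The upper and lower bounds meet at 2, so that is the treewidth.

Treewidth 2.
One optimal decomposition is:
Bags: B1 = {6, 8, 10}  B2 = {1, 6, 8}  B3 = {1, 8, 9}  B4 = {1, 4, 9}  B5 = {2, 4, 9}  B6 = {2, 4, 7}  B7 = {2, 5, 7}  B8 = {3, 5, 7}
Tree: B1–B2, B2–B3, B3–B4, B4–B5, B5–B6, B6–B7, B7–B8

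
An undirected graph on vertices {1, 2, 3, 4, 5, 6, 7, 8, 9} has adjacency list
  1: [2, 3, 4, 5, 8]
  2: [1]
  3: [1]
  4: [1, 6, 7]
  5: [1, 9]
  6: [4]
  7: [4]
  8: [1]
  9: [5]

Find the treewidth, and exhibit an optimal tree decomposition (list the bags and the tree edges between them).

Treewidth 1.
One optimal decomposition is:
Bags: B1 = {1, 5}  B2 = {1, 8}  B3 = {1, 4}  B4 = {1, 3}  B5 = {5, 9}  B6 = {1, 2}  B7 = {4, 6}  B8 = {4, 7}
Tree: B1–B2, B1–B3, B3–B4, B1–B5, B3–B6, B3–B7, B3–B8

The largest bag has 2 vertices, giving width 1; this decomposition certifies tw(G) ≤ 1. G has an edge, so its treewidth is at least 1. Hence tw(G) = 1 exactly.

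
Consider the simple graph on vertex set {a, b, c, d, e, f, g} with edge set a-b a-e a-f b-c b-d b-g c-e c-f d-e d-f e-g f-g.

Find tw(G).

A width-3 tree decomposition is:
Bags: B1 = {b, c, e, f}  B2 = {b, e, f, g}  B3 = {a, b, e, f}  B4 = {b, d, e, f}
Tree: B1–B2, B2–B3, B3–B4
Each bag holds 4 vertices, so the decomposition has width 3, which upper-bounds the treewidth. For the lower bound: the 4 vertex sets {c,f}, {b,g}, {e}, {a} are disjoint, each induces a connected subgraph, and every pair is joined by at least one edge of G. Contracting each set to a single vertex therefore yields K_{4} as a minor, and since treewidth is minor-monotone, tw(G) ≥ tw(K_{4}) = 3. Hence tw(G) = 3 exactly.

3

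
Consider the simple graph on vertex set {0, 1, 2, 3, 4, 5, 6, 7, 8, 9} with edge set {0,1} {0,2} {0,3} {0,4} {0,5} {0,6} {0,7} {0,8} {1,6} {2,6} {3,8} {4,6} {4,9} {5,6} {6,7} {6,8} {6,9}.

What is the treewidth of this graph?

2

A width-2 tree decomposition is:
Bags: B1 = {0, 4, 6}  B2 = {0, 1, 6}  B3 = {0, 5, 6}  B4 = {0, 6, 7}  B5 = {0, 2, 6}  B6 = {0, 6, 8}  B7 = {0, 3, 8}  B8 = {4, 6, 9}
Tree: B1–B2, B2–B3, B1–B4, B3–B5, B5–B6, B6–B7, B1–B8
Each bag holds 3 vertices, so the decomposition has width 2, which upper-bounds the treewidth. For the lower bound, the 3 vertices {0, 3, 8} are pairwise adjacent, and any tree decomposition puts a clique entirely inside one bag — forcing width ≥ 2. Combining the bounds, tw(G) = 2.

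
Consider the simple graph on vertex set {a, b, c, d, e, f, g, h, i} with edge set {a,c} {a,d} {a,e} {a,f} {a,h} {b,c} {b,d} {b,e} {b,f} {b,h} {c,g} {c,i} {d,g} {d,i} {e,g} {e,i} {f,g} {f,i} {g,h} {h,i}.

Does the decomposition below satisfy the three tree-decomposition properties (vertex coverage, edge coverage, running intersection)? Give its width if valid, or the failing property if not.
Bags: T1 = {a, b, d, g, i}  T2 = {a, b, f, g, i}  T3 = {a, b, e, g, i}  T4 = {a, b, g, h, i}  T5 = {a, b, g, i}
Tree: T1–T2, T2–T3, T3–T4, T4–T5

A tree decomposition must satisfy three properties: every vertex lies in some bag; for every edge, both endpoints lie together in some bag; and for every vertex, the bags containing it form a connected subtree. Here vertex c appears in no bag, so the decomposition is invalid.

No — vertex c appears in no bag.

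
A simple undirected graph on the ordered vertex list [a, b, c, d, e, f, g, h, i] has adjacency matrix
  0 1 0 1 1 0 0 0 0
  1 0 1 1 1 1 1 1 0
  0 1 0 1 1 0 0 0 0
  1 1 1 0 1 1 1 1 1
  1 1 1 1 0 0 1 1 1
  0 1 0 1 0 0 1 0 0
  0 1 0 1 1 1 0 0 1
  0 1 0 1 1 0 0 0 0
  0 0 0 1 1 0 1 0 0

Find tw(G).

A width-3 tree decomposition is:
Bags: B1 = {b, d, e, g}  B2 = {b, c, d, e}  B3 = {d, e, g, i}  B4 = {b, d, e, h}  B5 = {b, d, f, g}  B6 = {a, b, d, e}
Tree: B1–B2, B1–B3, B1–B4, B1–B5, B4–B6
Each bag holds 4 vertices, so the decomposition has width 3, which upper-bounds the treewidth. For the lower bound, the 4 vertices {b, d, e, g} are pairwise adjacent, and any tree decomposition puts a clique entirely inside one bag — forcing width ≥ 3. Therefore the treewidth is 3.

3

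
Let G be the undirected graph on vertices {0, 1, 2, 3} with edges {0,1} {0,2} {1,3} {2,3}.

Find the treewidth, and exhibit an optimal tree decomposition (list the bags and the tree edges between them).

Each bag holds 3 vertices, so the decomposition has width 2, which upper-bounds the treewidth. Since 0–2–3–1–0 is a cycle in G, G is not acyclic. Forests are exactly the graphs of treewidth ≤ 1, so tw(G) ≥ 2. The upper and lower bounds meet at 2, so that is the treewidth.

Treewidth 2.
Bags: B1 = {0, 2, 3}  B2 = {0, 1, 3}
Tree: B1–B2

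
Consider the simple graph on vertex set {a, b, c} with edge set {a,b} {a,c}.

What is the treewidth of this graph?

A width-1 tree decomposition is:
Bags: B1 = {a, c}  B2 = {a, b}
Tree: B1–B2
The largest bag has 2 vertices, giving width 1; this decomposition certifies tw(G) ≤ 1. Any graph with an edge has treewidth ≥ 1, and G has the edge a–c. Therefore the treewidth is 1.

1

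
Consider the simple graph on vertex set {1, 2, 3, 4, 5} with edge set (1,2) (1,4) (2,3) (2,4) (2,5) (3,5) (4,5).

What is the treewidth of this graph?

2

A width-2 tree decomposition is:
Bags: B1 = {2, 3, 5}  B2 = {2, 4, 5}  B3 = {1, 2, 4}
Tree: B1–B2, B2–B3
Every bag has size at most 3, so the width is 3 − 1 = 2 and tw(G) ≤ 2. For the lower bound, the 3 vertices {2, 3, 5} are pairwise adjacent, and any tree decomposition puts a clique entirely inside one bag — forcing width ≥ 2. Therefore the treewidth is 2.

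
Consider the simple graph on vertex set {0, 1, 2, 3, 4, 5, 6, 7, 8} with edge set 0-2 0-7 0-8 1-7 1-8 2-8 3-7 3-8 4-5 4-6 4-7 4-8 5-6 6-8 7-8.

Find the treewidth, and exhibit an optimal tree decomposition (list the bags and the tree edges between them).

The largest bag has 3 vertices, giving width 2; this decomposition certifies tw(G) ≤ 2. On the other hand G contains the 3-clique {0, 2, 8}. A clique must lie in a single bag of any decomposition, so no decomposition can have width below 2. Combining the bounds, tw(G) = 2.

Treewidth 2.
Bags: B1 = {4, 7, 8}  B2 = {0, 7, 8}  B3 = {0, 2, 8}  B4 = {3, 7, 8}  B5 = {4, 6, 8}  B6 = {4, 5, 6}  B7 = {1, 7, 8}
Tree: B1–B2, B2–B3, B2–B4, B1–B5, B5–B6, B1–B7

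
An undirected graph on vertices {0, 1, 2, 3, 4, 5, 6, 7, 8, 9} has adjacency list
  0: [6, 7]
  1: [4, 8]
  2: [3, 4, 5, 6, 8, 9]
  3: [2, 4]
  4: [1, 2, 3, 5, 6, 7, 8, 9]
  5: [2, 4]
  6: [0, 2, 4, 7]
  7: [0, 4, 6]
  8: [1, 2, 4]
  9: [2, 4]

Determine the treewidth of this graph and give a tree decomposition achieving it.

Treewidth 2.
Bags: B1 = {2, 4, 6}  B2 = {2, 4, 9}  B3 = {2, 3, 4}  B4 = {2, 4, 8}  B5 = {4, 6, 7}  B6 = {1, 4, 8}  B7 = {2, 4, 5}  B8 = {0, 6, 7}
Tree: B1–B2, B2–B3, B2–B4, B1–B5, B4–B6, B1–B7, B5–B8

Every bag has size at most 3, so the width is 3 − 1 = 2 and tw(G) ≤ 2. Conversely, {0, 6, 7} is a clique of size 3, and the vertices of any clique must share a bag in every tree decomposition; so some bag has ≥ 3 vertices and tw(G) ≥ 2. Hence tw(G) = 2 exactly.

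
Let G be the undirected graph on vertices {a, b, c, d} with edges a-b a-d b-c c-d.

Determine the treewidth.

2

A width-2 tree decomposition is:
Bags: B1 = {b, c, d}  B2 = {a, b, d}
Tree: B1–B2
Every bag has size at most 3, so the width is 3 − 1 = 2 and tw(G) ≤ 2. Since d–c–b–a–d is a cycle in G, G is not acyclic. Forests are exactly the graphs of treewidth ≤ 1, so tw(G) ≥ 2. The upper and lower bounds meet at 2, so that is the treewidth.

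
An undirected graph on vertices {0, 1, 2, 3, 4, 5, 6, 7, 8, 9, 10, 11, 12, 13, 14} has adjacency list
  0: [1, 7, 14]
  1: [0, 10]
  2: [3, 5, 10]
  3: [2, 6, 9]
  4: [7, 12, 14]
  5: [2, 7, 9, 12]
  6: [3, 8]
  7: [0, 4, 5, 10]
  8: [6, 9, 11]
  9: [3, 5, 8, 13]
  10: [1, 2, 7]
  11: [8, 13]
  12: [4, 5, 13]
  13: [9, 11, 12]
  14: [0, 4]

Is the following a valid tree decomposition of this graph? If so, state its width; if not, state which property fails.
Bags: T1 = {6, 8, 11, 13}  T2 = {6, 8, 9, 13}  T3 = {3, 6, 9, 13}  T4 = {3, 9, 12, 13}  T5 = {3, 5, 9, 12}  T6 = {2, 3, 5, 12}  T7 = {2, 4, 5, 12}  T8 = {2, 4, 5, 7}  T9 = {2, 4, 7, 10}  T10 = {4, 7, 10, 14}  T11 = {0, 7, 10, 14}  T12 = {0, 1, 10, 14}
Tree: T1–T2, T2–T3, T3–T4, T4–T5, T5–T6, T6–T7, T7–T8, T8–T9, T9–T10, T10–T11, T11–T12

Yes; width 3.

Checking the three conditions: (i) the bags cover all of {0, 1, 2, 3, 4, 5, 6, 7, 8, 9, 10, 11, 12, 13, 14}; (ii) for each edge, some bag contains both endpoints; (iii) the bags containing any fixed vertex form a subtree. All hold, so the decomposition is valid with width 4 − 1 = 3.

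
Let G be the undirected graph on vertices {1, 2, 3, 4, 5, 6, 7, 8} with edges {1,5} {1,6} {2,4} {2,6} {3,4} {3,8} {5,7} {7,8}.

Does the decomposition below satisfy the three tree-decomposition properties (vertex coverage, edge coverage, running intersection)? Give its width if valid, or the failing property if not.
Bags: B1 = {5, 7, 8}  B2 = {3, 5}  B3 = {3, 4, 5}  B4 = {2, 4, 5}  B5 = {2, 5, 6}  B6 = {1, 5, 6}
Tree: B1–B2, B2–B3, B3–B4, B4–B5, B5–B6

A tree decomposition must satisfy three properties: every vertex lies in some bag; for every edge, both endpoints lie together in some bag; and for every vertex, the bags containing it form a connected subtree. Here edge (8,3) lies in no bag, so the decomposition is invalid.

No — edge (8,3) lies in no bag.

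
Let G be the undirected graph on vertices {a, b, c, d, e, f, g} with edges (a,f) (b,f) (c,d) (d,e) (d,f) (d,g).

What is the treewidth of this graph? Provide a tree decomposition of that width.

The largest bag has 2 vertices, giving width 1; this decomposition certifies tw(G) ≤ 1. Since G has at least one edge (e.g. c–d), it is not an edgeless graph, so tw(G) ≥ 1. Hence tw(G) = 1 exactly.

Treewidth 1.
Bags: B1 = {c, d}  B2 = {d, e}  B3 = {d, f}  B4 = {d, g}  B5 = {b, f}  B6 = {a, f}
Tree: B1–B2, B1–B3, B2–B4, B3–B5, B3–B6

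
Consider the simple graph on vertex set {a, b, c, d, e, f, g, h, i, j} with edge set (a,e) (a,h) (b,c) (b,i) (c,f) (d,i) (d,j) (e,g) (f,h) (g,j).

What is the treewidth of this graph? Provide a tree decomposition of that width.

Treewidth 2.
One optimal decomposition is:
Bags: B1 = {a, e, g}  B2 = {a, g, h}  B3 = {f, g, h}  B4 = {c, f, g}  B5 = {b, c, g}  B6 = {b, g, i}  B7 = {d, g, i}  B8 = {d, g, j}
Tree: B1–B2, B2–B3, B3–B4, B4–B5, B5–B6, B6–B7, B7–B8

Each bag holds 3 vertices, so the decomposition has width 2, which upper-bounds the treewidth. The edges g–e–a–h–f–c–b–i–d–j–g form a cycle, so G is not a tree and its treewidth is at least 2. Combining the bounds, tw(G) = 2.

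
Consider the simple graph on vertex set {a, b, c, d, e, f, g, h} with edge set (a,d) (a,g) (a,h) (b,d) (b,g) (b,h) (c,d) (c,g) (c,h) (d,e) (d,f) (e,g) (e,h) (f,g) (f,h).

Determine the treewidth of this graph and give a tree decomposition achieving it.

Every bag has size at most 4, so the width is 4 − 1 = 3 and tw(G) ≤ 3. For the lower bound: the 4 vertex sets {b,d}, {c,h}, {g}, {a} are disjoint, each induces a connected subgraph, and every pair is joined by at least one edge of G. Contracting each set to a single vertex therefore yields K_{4} as a minor, and since treewidth is minor-monotone, tw(G) ≥ tw(K_{4}) = 3. The upper and lower bounds meet at 3, so that is the treewidth.

Treewidth 3.
One such decomposition:
Bags: B1 = {b, d, g, h}  B2 = {c, d, g, h}  B3 = {a, d, g, h}  B4 = {d, f, g, h}  B5 = {d, e, g, h}
Tree: B1–B2, B2–B3, B3–B4, B4–B5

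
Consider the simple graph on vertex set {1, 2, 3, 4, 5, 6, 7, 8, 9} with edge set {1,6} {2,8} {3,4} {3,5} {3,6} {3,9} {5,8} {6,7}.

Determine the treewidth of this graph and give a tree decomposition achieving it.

Treewidth 1.
Bags: B1 = {3, 5}  B2 = {3, 6}  B3 = {1, 6}  B4 = {5, 8}  B5 = {2, 8}  B6 = {6, 7}  B7 = {3, 9}  B8 = {3, 4}
Tree: B1–B2, B2–B3, B1–B4, B4–B5, B2–B6, B1–B7, B2–B8

Every bag has size at most 2, so the width is 2 − 1 = 1 and tw(G) ≤ 1. Any graph with an edge has treewidth ≥ 1, and G has the edge 5–3. Combining the bounds, tw(G) = 1.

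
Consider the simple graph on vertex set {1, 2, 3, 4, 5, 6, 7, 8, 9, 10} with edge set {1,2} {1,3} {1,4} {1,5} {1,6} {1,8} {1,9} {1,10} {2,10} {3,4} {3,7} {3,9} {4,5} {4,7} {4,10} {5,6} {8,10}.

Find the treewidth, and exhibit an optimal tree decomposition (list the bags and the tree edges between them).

Every bag has size at most 3, so the width is 3 − 1 = 2 and tw(G) ≤ 2. On the other hand G contains the 3-clique {1, 2, 10}. A clique must lie in a single bag of any decomposition, so no decomposition can have width below 2. Hence tw(G) = 2 exactly.

Treewidth 2.
One such decomposition:
Bags: B1 = {1, 4, 5}  B2 = {1, 3, 4}  B3 = {1, 3, 9}  B4 = {1, 5, 6}  B5 = {1, 4, 10}  B6 = {1, 8, 10}  B7 = {1, 2, 10}  B8 = {3, 4, 7}
Tree: B1–B2, B2–B3, B1–B4, B2–B5, B5–B6, B5–B7, B2–B8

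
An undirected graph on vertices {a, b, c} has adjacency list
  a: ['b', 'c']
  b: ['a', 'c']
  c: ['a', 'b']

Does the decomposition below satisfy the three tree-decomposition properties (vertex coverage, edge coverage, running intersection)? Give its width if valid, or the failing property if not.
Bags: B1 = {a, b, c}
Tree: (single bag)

Yes; width 2.

Vertex coverage: the bags together contain {a, b, c}, the full vertex set. Edge coverage: each edge of G has both endpoints in at least one bag. Running intersection: for every vertex, the bags containing it form a connected subtree. All three properties hold, so this is a valid tree decomposition of width max|bag| − 1 = 2, and hence tw(G) ≤ 2.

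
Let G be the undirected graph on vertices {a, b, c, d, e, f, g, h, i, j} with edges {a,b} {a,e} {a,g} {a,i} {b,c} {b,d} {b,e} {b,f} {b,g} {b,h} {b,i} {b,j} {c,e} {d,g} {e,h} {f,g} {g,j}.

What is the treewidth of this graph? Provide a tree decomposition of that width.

Treewidth 2.
Bags: B1 = {a, b, g}  B2 = {b, d, g}  B3 = {a, b, e}  B4 = {b, f, g}  B5 = {b, e, h}  B6 = {a, b, i}  B7 = {b, c, e}  B8 = {b, g, j}
Tree: B1–B2, B1–B3, B2–B4, B3–B5, B1–B6, B5–B7, B1–B8

The largest bag has 3 vertices, giving width 2; this decomposition certifies tw(G) ≤ 2. Conversely, {b, d, g} is a clique of size 3, and the vertices of any clique must share a bag in every tree decomposition; so some bag has ≥ 3 vertices and tw(G) ≥ 2. Combining the bounds, tw(G) = 2.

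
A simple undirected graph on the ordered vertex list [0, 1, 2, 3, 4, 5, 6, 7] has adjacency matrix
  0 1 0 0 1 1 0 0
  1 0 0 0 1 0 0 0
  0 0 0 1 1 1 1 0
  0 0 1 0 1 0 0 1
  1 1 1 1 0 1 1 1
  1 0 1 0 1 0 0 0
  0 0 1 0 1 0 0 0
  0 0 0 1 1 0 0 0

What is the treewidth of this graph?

A width-2 tree decomposition is:
Bags: B1 = {3, 4, 7}  B2 = {2, 3, 4}  B3 = {2, 4, 6}  B4 = {2, 4, 5}  B5 = {0, 4, 5}  B6 = {0, 1, 4}
Tree: B1–B2, B2–B3, B3–B4, B4–B5, B5–B6
Each bag holds 3 vertices, so the decomposition has width 2, which upper-bounds the treewidth. Conversely, {0, 1, 4} is a clique of size 3, and the vertices of any clique must share a bag in every tree decomposition; so some bag has ≥ 3 vertices and tw(G) ≥ 2. Therefore the treewidth is 2.

2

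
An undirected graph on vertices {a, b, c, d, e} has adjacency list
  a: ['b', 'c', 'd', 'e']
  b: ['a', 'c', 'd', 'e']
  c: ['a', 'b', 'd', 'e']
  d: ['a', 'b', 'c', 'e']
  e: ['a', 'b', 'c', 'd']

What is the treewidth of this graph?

A width-4 tree decomposition is:
Bags: B1 = {a, b, c, d, e}
Tree: (single bag)
A single bag containing all 5 vertices is trivially a valid decomposition of width 4. On the other hand G contains the 5-clique {a, b, c, d, e}. A clique must lie in a single bag of any decomposition, so no decomposition can have width below 4. Combining the bounds, tw(G) = 4.

4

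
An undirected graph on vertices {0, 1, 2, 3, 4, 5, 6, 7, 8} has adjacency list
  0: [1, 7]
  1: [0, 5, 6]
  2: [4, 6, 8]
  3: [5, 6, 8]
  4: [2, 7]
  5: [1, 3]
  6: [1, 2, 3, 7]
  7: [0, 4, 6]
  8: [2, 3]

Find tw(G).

A width-3 tree decomposition is:
Bags: B1 = {2, 4, 7, 8}  B2 = {2, 6, 7, 8}  B3 = {3, 6, 7, 8}  B4 = {0, 3, 6, 7}  B5 = {0, 1, 3, 6}  B6 = {0, 1, 3, 5}
Tree: B1–B2, B2–B3, B3–B4, B4–B5, B5–B6
The largest bag has 4 vertices, giving width 3; this decomposition certifies tw(G) ≤ 3. For the lower bound: the 4 vertex sets {2,4,8}, {7}, {6}, {0,1,3,5} are disjoint, each induces a connected subgraph, and every pair is joined by at least one edge of G. Contracting each set to a single vertex therefore yields K_{4} as a minor, and since treewidth is minor-monotone, tw(G) ≥ tw(K_{4}) = 3. Combining the bounds, tw(G) = 3.

3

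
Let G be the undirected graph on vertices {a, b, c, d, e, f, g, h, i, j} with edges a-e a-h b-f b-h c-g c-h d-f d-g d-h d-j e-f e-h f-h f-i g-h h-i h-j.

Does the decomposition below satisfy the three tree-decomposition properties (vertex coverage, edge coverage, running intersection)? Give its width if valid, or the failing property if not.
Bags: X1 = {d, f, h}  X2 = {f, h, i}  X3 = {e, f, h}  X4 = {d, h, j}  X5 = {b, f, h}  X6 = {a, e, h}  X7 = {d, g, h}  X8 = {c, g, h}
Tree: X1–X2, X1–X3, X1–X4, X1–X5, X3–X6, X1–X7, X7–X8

Yes; width 2.

Every vertex of G appears in some bag (union = {a, b, c, d, e, f, g, h, i, j}); every edge is covered by a bag; and for each vertex v the set of bags containing v is connected in the bag tree. The decomposition is therefore valid. The largest bag has 3 vertices, so the width is 2.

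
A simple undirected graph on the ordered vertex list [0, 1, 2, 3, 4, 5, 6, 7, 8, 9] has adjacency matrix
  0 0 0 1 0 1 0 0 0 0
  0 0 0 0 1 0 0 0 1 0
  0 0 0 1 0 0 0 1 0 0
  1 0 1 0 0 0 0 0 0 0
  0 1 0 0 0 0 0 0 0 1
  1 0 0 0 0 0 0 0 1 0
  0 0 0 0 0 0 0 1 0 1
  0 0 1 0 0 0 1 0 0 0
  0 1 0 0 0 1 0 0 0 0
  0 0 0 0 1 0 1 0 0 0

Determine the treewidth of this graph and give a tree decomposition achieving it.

Treewidth 2.
Bags: B1 = {0, 5, 8}  B2 = {0, 1, 8}  B3 = {0, 1, 4}  B4 = {0, 4, 9}  B5 = {0, 6, 9}  B6 = {0, 6, 7}  B7 = {0, 2, 7}  B8 = {0, 2, 3}
Tree: B1–B2, B2–B3, B3–B4, B4–B5, B5–B6, B6–B7, B7–B8

Each bag holds 3 vertices, so the decomposition has width 2, which upper-bounds the treewidth. The edges 0–5–8–1–4–9–6–7–2–3–0 form a cycle, so G is not a tree and its treewidth is at least 2. Therefore the treewidth is 2.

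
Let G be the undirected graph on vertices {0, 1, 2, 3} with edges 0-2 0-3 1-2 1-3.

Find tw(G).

2

A width-2 tree decomposition is:
Bags: B1 = {0, 1, 2}  B2 = {0, 1, 3}
Tree: B1–B2
Each bag holds 3 vertices, so the decomposition has width 2, which upper-bounds the treewidth. Since 1–2–0–3–1 is a cycle in G, G is not acyclic. Forests are exactly the graphs of treewidth ≤ 1, so tw(G) ≥ 2. Therefore the treewidth is 2.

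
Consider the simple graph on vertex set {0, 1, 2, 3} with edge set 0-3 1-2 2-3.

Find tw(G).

1

A width-1 tree decomposition is:
Bags: B1 = {0, 3}  B2 = {2, 3}  B3 = {1, 2}
Tree: B1–B2, B2–B3
The largest bag has 2 vertices, giving width 1; this decomposition certifies tw(G) ≤ 1. G has an edge, so its treewidth is at least 1. Therefore the treewidth is 1.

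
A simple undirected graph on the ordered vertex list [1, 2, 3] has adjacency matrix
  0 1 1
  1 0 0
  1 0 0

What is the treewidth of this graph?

A width-1 tree decomposition is:
Bags: B1 = {1, 2}  B2 = {1, 3}
Tree: B1–B2
Every bag has size at most 2, so the width is 2 − 1 = 1 and tw(G) ≤ 1. Since G has at least one edge (e.g. 1–2), it is not an edgeless graph, so tw(G) ≥ 1. Hence tw(G) = 1 exactly.

1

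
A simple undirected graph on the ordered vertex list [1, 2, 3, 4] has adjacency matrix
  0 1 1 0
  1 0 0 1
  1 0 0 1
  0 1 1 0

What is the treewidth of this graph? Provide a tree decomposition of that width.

Treewidth 2.
Bags: B1 = {1, 2, 3}  B2 = {2, 3, 4}
Tree: B1–B2

The largest bag has 3 vertices, giving width 2; this decomposition certifies tw(G) ≤ 2. The edges 3–1–2–4–3 form a cycle, so G is not a tree and its treewidth is at least 2. The upper and lower bounds meet at 2, so that is the treewidth.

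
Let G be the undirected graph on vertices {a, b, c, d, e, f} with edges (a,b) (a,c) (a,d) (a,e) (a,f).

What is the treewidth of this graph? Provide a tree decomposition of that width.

Each bag holds 2 vertices, so the decomposition has width 1, which upper-bounds the treewidth. Since G has at least one edge (e.g. c–a), it is not an edgeless graph, so tw(G) ≥ 1. Therefore the treewidth is 1.

Treewidth 1.
One optimal decomposition is:
Bags: B1 = {a, c}  B2 = {a, e}  B3 = {a, f}  B4 = {a, d}  B5 = {a, b}
Tree: B1–B2, B2–B3, B2–B4, B3–B5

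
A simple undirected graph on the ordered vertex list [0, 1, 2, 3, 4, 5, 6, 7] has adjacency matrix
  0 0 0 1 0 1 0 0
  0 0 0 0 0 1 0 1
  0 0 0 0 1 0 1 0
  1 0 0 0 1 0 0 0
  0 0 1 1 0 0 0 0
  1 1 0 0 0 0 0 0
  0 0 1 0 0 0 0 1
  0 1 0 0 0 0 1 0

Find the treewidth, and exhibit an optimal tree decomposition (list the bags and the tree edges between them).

Treewidth 2.
Bags: B1 = {2, 3, 4}  B2 = {2, 3, 6}  B3 = {3, 6, 7}  B4 = {1, 3, 7}  B5 = {1, 3, 5}  B6 = {0, 3, 5}
Tree: B1–B2, B2–B3, B3–B4, B4–B5, B5–B6

Each bag holds 3 vertices, so the decomposition has width 2, which upper-bounds the treewidth. For the lower bound, G contains the cycle 3–4–2–6–7–1–5–0–3, so G is not a forest; only forests have treewidth ≤ 1, hence tw(G) ≥ 2. The upper and lower bounds meet at 2, so that is the treewidth.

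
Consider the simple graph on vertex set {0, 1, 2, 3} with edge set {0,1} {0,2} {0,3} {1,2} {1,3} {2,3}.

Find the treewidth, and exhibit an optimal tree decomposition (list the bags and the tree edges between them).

A single bag containing all 4 vertices is trivially a valid decomposition of width 3. For the lower bound, the 4 vertices {0, 1, 2, 3} are pairwise adjacent, and any tree decomposition puts a clique entirely inside one bag — forcing width ≥ 3. The upper and lower bounds meet at 3, so that is the treewidth.

Treewidth 3.
Bags: B1 = {0, 1, 2, 3}
Tree: (single bag)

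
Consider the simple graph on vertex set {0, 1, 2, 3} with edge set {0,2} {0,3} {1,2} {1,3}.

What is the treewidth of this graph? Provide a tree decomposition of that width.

Treewidth 2.
One optimal decomposition is:
Bags: B1 = {0, 2, 3}  B2 = {1, 2, 3}
Tree: B1–B2

Every bag has size at most 3, so the width is 3 − 1 = 2 and tw(G) ≤ 2. The edges 2–0–3–1–2 form a cycle, so G is not a tree and its treewidth is at least 2. Hence tw(G) = 2 exactly.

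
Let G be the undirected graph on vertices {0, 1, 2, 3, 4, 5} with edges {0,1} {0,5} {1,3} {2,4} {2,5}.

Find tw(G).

A width-1 tree decomposition is:
Bags: B1 = {2, 4}  B2 = {2, 5}  B3 = {0, 5}  B4 = {0, 1}  B5 = {1, 3}
Tree: B1–B2, B2–B3, B3–B4, B4–B5
Each bag holds 2 vertices, so the decomposition has width 1, which upper-bounds the treewidth. Since G has at least one edge (e.g. 4–2), it is not an edgeless graph, so tw(G) ≥ 1. Hence tw(G) = 1 exactly.

1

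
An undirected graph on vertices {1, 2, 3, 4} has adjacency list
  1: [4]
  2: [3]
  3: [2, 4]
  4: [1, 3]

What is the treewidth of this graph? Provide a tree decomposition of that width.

Treewidth 1.
Bags: B1 = {3, 4}  B2 = {2, 3}  B3 = {1, 4}
Tree: B1–B2, B1–B3

The largest bag has 2 vertices, giving width 1; this decomposition certifies tw(G) ≤ 1. G has an edge, so its treewidth is at least 1. Therefore the treewidth is 1.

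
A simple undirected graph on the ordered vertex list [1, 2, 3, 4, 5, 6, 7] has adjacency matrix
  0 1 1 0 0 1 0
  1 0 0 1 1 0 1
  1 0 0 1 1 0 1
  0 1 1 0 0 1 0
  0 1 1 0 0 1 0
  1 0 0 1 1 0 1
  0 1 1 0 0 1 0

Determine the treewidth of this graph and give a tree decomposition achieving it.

Treewidth 3.
One such decomposition:
Bags: B1 = {2, 3, 4, 6}  B2 = {2, 3, 6, 7}  B3 = {1, 2, 3, 6}  B4 = {2, 3, 5, 6}
Tree: B1–B2, B2–B3, B3–B4

The largest bag has 4 vertices, giving width 3; this decomposition certifies tw(G) ≤ 3. For the lower bound: the 4 vertex sets {4,6}, {2,7}, {3}, {1} are disjoint, each induces a connected subgraph, and every pair is joined by at least one edge of G. Contracting each set to a single vertex therefore yields K_{4} as a minor, and since treewidth is minor-monotone, tw(G) ≥ tw(K_{4}) = 3. Therefore the treewidth is 3.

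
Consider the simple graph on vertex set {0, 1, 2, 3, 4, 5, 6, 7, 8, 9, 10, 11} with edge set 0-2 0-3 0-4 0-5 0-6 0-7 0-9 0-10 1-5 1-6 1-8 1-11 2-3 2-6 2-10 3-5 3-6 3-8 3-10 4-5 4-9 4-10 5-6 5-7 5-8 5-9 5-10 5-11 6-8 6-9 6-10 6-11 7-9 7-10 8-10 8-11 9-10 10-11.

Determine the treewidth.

A width-4 tree decomposition is:
Bags: B1 = {0, 3, 5, 6, 10}  B2 = {3, 5, 6, 8, 10}  B3 = {0, 2, 3, 6, 10}  B4 = {0, 5, 6, 9, 10}  B5 = {5, 6, 8, 10, 11}  B6 = {0, 4, 5, 9, 10}  B7 = {1, 5, 6, 8, 11}  B8 = {0, 5, 7, 9, 10}
Tree: B1–B2, B1–B3, B1–B4, B2–B5, B4–B6, B5–B7, B6–B8
Every bag has size at most 5, so the width is 5 − 1 = 4 and tw(G) ≤ 4. Conversely, {0, 2, 3, 6, 10} is a clique of size 5, and the vertices of any clique must share a bag in every tree decomposition; so some bag has ≥ 5 vertices and tw(G) ≥ 4. Combining the bounds, tw(G) = 4.

4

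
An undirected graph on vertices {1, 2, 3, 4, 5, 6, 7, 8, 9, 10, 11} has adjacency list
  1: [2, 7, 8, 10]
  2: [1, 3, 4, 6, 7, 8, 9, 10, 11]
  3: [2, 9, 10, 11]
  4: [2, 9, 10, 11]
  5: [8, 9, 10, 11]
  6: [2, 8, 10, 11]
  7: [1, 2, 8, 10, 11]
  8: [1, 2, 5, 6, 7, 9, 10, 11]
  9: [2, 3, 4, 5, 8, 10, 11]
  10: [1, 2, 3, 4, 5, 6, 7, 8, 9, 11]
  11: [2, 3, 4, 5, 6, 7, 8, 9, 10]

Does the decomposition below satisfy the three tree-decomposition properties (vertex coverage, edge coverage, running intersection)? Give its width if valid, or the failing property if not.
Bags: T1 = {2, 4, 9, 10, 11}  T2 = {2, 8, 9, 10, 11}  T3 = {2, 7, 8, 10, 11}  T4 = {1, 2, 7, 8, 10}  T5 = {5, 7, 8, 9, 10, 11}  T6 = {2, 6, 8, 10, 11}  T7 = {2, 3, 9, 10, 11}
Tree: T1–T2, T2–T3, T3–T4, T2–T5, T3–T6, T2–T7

A tree decomposition must satisfy three properties: every vertex lies in some bag; for every edge, both endpoints lie together in some bag; and for every vertex, the bags containing it form a connected subtree. Here bags containing vertex 7 are not connected in the tree, so the decomposition is invalid.

No — bags containing vertex 7 are not connected in the tree.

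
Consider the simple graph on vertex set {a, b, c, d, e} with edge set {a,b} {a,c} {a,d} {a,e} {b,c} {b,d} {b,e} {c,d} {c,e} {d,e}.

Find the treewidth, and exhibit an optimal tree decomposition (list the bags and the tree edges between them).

With just one bag of size 5, the width is 5 − 1 = 4, so tw(G) ≤ 4. On the other hand G contains the 5-clique {a, b, c, d, e}. A clique must lie in a single bag of any decomposition, so no decomposition can have width below 4. The upper and lower bounds meet at 4, so that is the treewidth.

Treewidth 4.
One optimal decomposition is:
Bags: B1 = {a, b, c, d, e}
Tree: (single bag)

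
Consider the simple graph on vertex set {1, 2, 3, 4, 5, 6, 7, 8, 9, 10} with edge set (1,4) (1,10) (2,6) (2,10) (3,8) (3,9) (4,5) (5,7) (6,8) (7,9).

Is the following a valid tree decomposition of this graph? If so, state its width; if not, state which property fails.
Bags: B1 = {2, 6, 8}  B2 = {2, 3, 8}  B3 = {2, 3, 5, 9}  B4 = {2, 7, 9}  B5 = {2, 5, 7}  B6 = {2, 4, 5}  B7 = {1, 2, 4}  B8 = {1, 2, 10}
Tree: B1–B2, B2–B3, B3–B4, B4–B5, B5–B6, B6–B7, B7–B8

No — bags containing vertex 5 are not connected in the tree.

A tree decomposition must satisfy three properties: every vertex lies in some bag; for every edge, both endpoints lie together in some bag; and for every vertex, the bags containing it form a connected subtree. Here bags containing vertex 5 are not connected in the tree, so the decomposition is invalid.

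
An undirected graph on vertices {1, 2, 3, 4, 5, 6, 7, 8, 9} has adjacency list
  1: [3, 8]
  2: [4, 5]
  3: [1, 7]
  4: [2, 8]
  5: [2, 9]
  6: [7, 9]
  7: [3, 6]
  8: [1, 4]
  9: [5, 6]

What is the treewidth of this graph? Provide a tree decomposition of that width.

The largest bag has 3 vertices, giving width 2; this decomposition certifies tw(G) ≤ 2. For the lower bound, G contains the cycle 4–8–1–3–7–6–9–5–2–4, so G is not a forest; only forests have treewidth ≤ 1, hence tw(G) ≥ 2. Therefore the treewidth is 2.

Treewidth 2.
Bags: B1 = {1, 4, 8}  B2 = {1, 3, 4}  B3 = {3, 4, 7}  B4 = {4, 6, 7}  B5 = {4, 6, 9}  B6 = {4, 5, 9}  B7 = {2, 4, 5}
Tree: B1–B2, B2–B3, B3–B4, B4–B5, B5–B6, B6–B7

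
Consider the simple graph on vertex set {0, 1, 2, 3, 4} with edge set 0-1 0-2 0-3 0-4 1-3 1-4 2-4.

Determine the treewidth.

A width-2 tree decomposition is:
Bags: B1 = {0, 1, 4}  B2 = {0, 2, 4}  B3 = {0, 1, 3}
Tree: B1–B2, B1–B3
The largest bag has 3 vertices, giving width 2; this decomposition certifies tw(G) ≤ 2. Conversely, {0, 1, 3} is a clique of size 3, and the vertices of any clique must share a bag in every tree decomposition; so some bag has ≥ 3 vertices and tw(G) ≥ 2. Therefore the treewidth is 2.

2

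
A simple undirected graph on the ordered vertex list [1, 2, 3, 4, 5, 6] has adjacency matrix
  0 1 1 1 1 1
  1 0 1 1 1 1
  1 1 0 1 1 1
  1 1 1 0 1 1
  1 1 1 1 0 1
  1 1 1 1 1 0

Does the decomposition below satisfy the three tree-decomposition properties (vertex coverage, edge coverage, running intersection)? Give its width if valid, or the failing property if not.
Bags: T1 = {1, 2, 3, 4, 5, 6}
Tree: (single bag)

Yes; width 5.

Vertex coverage: the bags together contain {1, 2, 3, 4, 5, 6}, the full vertex set. Edge coverage: each edge of G has both endpoints in at least one bag. Running intersection: for every vertex, the bags containing it form a connected subtree. All three properties hold, so this is a valid tree decomposition of width max|bag| − 1 = 5, and hence tw(G) ≤ 5.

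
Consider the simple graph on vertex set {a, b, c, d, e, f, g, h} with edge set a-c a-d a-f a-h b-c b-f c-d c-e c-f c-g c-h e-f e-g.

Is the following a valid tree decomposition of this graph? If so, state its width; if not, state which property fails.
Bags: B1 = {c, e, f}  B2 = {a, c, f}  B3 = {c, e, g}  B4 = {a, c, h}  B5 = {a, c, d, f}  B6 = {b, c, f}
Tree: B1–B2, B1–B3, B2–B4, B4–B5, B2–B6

A tree decomposition must satisfy three properties: every vertex lies in some bag; for every edge, both endpoints lie together in some bag; and for every vertex, the bags containing it form a connected subtree. Here bags containing vertex f are not connected in the tree, so the decomposition is invalid.

No — bags containing vertex f are not connected in the tree.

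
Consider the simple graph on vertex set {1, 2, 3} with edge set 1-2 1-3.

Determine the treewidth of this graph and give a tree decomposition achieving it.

Each bag holds 2 vertices, so the decomposition has width 1, which upper-bounds the treewidth. G has an edge, so its treewidth is at least 1. Therefore the treewidth is 1.

Treewidth 1.
One such decomposition:
Bags: B1 = {1, 3}  B2 = {1, 2}
Tree: B1–B2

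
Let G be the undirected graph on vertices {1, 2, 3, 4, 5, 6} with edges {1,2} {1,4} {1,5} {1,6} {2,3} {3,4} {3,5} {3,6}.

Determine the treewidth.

2

A width-2 tree decomposition is:
Bags: B1 = {1, 3, 6}  B2 = {1, 2, 3}  B3 = {1, 3, 4}  B4 = {1, 3, 5}
Tree: B1–B2, B2–B3, B3–B4
The largest bag has 3 vertices, giving width 2; this decomposition certifies tw(G) ≤ 2. Since 1–6–3–2–1 is a cycle in G, G is not acyclic. Forests are exactly the graphs of treewidth ≤ 1, so tw(G) ≥ 2. Combining the bounds, tw(G) = 2.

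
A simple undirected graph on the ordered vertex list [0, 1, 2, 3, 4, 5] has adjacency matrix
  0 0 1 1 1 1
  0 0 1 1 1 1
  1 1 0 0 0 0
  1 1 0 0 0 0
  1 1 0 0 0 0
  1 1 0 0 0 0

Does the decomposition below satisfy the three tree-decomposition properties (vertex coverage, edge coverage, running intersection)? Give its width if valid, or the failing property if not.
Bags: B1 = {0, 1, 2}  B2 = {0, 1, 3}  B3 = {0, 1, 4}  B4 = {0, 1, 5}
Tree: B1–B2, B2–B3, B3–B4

Yes; width 2.

Vertex coverage: the bags together contain {0, 1, 2, 3, 4, 5}, the full vertex set. Edge coverage: each edge of G has both endpoints in at least one bag. Running intersection: for every vertex, the bags containing it form a connected subtree. All three properties hold, so this is a valid tree decomposition of width max|bag| − 1 = 2, and hence tw(G) ≤ 2.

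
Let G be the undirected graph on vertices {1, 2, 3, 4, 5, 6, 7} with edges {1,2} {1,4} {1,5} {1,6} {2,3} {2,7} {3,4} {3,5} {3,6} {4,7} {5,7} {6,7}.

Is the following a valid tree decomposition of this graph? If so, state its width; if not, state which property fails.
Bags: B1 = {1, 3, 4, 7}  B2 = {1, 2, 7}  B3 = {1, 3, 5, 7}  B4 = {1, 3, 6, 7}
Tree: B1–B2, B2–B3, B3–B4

A tree decomposition must satisfy three properties: every vertex lies in some bag; for every edge, both endpoints lie together in some bag; and for every vertex, the bags containing it form a connected subtree. Here edge (3,2) lies in no bag, so the decomposition is invalid.

No — edge (3,2) lies in no bag.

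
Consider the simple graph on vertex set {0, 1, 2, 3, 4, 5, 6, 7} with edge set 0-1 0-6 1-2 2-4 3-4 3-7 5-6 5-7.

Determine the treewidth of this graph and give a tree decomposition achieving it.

Treewidth 2.
One such decomposition:
Bags: B1 = {0, 5, 6}  B2 = {0, 5, 7}  B3 = {0, 3, 7}  B4 = {0, 3, 4}  B5 = {0, 2, 4}  B6 = {0, 1, 2}
Tree: B1–B2, B2–B3, B3–B4, B4–B5, B5–B6

Each bag holds 3 vertices, so the decomposition has width 2, which upper-bounds the treewidth. The edges 0–6–5–7–3–4–2–1–0 form a cycle, so G is not a tree and its treewidth is at least 2. The upper and lower bounds meet at 2, so that is the treewidth.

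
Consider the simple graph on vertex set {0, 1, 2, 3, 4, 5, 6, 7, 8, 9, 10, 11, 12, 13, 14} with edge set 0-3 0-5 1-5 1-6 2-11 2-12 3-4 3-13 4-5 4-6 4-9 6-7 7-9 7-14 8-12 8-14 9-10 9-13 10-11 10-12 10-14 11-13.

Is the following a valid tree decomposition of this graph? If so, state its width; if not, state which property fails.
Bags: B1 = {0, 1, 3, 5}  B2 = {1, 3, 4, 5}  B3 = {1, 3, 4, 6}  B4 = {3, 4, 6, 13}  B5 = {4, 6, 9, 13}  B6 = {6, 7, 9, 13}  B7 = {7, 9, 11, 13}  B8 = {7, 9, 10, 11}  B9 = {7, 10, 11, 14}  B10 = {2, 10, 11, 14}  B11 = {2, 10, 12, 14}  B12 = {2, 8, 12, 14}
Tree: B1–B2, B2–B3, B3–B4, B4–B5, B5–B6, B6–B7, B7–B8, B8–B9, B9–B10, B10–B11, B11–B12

Checking the three conditions: (i) the bags cover all of {0, 1, 2, 3, 4, 5, 6, 7, 8, 9, 10, 11, 12, 13, 14}; (ii) for each edge, some bag contains both endpoints; (iii) the bags containing any fixed vertex form a subtree. All hold, so the decomposition is valid with width 4 − 1 = 3.

Yes; width 3.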